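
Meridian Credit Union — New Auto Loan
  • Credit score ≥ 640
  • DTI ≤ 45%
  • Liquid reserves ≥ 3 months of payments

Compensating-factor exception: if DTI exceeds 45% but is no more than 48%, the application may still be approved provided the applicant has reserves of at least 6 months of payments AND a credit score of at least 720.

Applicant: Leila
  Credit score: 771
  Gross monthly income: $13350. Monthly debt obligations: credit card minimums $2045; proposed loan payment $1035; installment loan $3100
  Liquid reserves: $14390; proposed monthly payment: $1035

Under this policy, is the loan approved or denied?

Credit score 771 ≥ 640 (meets base)
Total debts = (2,045 + 1,035 + 3,100) = 6,180. DTI = 6,180/13,350 = 46.3% > 45% — standard DTI limit exceeded.
Reserves: 14,390 ÷ 1,035 = 13.9 months (meets 3-month minimum)
46.3% falls in the override range (45%–48%), so the compensating-factor test applies.
Override check — reserves: 13.9 mo (ok); score: 771 (ok).
Both override conditions satisfied; DTI exception granted.

Approved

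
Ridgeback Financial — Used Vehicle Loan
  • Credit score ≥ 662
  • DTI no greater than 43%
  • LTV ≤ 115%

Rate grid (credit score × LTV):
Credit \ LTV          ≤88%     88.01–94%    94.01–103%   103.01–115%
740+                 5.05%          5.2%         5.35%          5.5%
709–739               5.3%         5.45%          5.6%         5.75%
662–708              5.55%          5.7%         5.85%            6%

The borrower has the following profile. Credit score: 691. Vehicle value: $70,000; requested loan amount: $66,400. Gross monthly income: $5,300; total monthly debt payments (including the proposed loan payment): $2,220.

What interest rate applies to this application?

Credit score 691 ≥ 662; DTI = 2,220/5,300 = 41.9% ≤ 43%
Loan-to-value = 66,400/70,000 = 94.9% — pass (115% max)
Credit 691 → row 662–708; LTV 94.9% → column 94.01–103%. Grid cell → 5.85%.

5.85%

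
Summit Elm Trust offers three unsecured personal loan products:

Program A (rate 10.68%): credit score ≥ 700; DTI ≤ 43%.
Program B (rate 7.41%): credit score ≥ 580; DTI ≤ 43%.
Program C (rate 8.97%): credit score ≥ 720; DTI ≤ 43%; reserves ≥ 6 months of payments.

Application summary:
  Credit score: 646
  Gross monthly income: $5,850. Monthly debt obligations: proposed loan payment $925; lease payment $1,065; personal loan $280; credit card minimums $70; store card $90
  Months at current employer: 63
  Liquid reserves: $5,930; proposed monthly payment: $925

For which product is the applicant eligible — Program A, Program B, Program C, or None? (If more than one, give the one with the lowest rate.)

Program B

Total debts = (925 + 1,065 + 280 + 70 + 90) = 2,430; DTI = 2,430/5,850 = 41.5%.
Reserves = 5,930/925 = 6.4 months.
Program A: score 646 < 700; DTI 41.5% ≤ 43% → does not qualify.
Program B: score 646 ≥ 580; DTI 41.5% ≤ 43% → qualifies.
Program C: score 646 < 720; DTI 41.5% ≤ 43%; reserves 6.4 ≥ 6 mo → does not qualify.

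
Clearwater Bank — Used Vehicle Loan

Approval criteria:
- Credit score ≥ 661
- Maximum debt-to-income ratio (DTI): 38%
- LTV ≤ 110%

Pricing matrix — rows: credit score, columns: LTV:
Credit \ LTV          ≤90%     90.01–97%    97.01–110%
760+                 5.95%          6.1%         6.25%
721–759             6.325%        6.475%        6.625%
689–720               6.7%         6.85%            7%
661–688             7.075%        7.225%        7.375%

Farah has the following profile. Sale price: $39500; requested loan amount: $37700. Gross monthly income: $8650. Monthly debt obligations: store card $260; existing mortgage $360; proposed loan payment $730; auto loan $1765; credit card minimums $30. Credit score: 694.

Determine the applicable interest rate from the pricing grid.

Credit score 694 ≥ 661; Total monthly debts = (260 + 360 + 730 + 1,765 + 30) = 3,145. Debt-to-income = 3,145/8,650 = 36.4% — meets 38% limit
LTV = 37,700/39,500 = 95.4% ≤ 110%
Row: 694 falls in 689–720. Column: 95.4% falls in 90.01–97%. Rate = 6.85%.

6.85%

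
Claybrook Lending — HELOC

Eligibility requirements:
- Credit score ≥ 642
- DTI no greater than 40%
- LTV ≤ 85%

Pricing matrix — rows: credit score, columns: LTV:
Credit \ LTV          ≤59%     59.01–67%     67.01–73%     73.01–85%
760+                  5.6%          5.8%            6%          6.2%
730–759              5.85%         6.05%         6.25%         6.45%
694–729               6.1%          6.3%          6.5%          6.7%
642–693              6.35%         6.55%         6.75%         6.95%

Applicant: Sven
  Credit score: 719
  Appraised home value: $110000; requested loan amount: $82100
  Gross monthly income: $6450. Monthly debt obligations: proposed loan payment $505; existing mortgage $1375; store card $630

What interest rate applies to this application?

Credit score 719 ≥ 642; Total monthly debts = (505 + 1,375 + 630) = 2,510. Debt-to-income = 2,510/6,450 = 38.9% — meets 40% limit
LTV = 82,100/110,000 = 74.6% ≤ 85%
Score 719 is in the 694–729 band; LTV 74.6% is in the 73.01–85% band → 6.7%.

6.7%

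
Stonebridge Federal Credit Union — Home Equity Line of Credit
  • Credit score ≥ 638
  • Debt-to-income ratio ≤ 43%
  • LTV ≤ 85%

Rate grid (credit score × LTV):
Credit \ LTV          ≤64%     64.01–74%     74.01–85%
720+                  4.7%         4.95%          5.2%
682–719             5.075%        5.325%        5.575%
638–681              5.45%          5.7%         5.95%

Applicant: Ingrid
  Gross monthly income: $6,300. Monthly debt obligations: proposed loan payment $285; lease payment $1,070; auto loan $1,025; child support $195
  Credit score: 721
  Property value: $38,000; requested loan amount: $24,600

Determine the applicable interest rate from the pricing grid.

Credit score 721 ≥ 638; Total monthly debts = (285 + 1,070 + 1,025 + 195) = 2,575. Debt-to-income = 2,575/6,300 = 40.9% — meets 43% limit
LTV: 24,600 ÷ 38,000 = 64.7%, within 85% cap
Credit 721 → row 720+; LTV 64.7% → column 64.01–74%. Grid cell → 4.95%.

4.95%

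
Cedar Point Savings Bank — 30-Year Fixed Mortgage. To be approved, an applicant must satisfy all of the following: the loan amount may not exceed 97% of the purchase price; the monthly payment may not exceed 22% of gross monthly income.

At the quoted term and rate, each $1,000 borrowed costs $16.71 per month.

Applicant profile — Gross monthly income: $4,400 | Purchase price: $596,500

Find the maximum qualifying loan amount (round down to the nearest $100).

$57,900

Payment cap: 22% × $4,400 = $968/month.
At $16.71 per $1,000, that supports 968/16.71 × 1,000 ≈ $57,929 → $57,900.
LTV cap: 97% × $596,500 = $578,605 → $578,600.
Binding constraint: payment-to-income.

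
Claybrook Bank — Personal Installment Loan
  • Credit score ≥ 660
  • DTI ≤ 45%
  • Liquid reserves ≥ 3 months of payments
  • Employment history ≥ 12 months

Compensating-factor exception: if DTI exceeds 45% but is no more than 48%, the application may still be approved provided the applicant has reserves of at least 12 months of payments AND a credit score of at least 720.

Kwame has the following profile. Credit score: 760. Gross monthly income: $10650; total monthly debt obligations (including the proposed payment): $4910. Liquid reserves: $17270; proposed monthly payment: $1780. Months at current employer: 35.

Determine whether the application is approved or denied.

Denied

Credit score 760 ≥ 660 (meets base)
DTI: 4,910 ÷ 10,650 = 46.1%, over the 45% base limit.
Reserves = 17,270/1,780 = 9.7 months ≥ 3
Employment 35 ≥ 12 months
DTI 46.1% is within the 45%–48% exception band; checking compensating factors.
Reserves 9.7 < 12 months; credit score 760 ≥ 720.
Compensating-factor requirement not fully met.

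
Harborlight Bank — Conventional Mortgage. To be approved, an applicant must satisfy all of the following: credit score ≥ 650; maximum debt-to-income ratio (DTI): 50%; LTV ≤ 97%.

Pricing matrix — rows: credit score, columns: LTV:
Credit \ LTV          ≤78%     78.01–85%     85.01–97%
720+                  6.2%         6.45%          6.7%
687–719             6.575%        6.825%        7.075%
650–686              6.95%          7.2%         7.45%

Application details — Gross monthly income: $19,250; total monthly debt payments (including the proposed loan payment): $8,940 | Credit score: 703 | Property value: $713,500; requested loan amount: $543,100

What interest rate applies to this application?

Credit score 703 ≥ 650; Debt-to-income = 8,940/19,250 = 46.4% — meets 50% limit
LTV = 543,100/713,500 = 76.1% ≤ 97%
Row: 703 falls in 687–719. Column: 76.1% falls in ≤78%. Rate = 6.575%.

6.575%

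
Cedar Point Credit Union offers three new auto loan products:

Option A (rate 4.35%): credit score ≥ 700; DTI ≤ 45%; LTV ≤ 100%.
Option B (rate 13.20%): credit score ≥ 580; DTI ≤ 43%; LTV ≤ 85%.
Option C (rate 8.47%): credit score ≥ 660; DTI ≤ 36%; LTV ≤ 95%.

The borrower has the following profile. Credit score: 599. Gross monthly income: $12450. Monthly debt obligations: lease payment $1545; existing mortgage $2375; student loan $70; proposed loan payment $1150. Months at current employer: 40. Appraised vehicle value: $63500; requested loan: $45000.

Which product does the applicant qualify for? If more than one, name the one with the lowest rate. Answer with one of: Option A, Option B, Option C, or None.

Option B

Total debts = (1,545 + 2,375 + 70 + 1,150) = 5,140; DTI = 5,140/12,450 = 41.3%.
LTV = 45,000/63,500 = 70.9%.
Option A: score 599 < 700; DTI 41.3% ≤ 45%; LTV 70.9% ≤ 100% → does not qualify.
Option B: score 599 ≥ 580; DTI 41.3% ≤ 43%; LTV 70.9% ≤ 85% → qualifies.
Option C: score 599 < 660; DTI 41.3% > 36%; LTV 70.9% ≤ 95% → does not qualify.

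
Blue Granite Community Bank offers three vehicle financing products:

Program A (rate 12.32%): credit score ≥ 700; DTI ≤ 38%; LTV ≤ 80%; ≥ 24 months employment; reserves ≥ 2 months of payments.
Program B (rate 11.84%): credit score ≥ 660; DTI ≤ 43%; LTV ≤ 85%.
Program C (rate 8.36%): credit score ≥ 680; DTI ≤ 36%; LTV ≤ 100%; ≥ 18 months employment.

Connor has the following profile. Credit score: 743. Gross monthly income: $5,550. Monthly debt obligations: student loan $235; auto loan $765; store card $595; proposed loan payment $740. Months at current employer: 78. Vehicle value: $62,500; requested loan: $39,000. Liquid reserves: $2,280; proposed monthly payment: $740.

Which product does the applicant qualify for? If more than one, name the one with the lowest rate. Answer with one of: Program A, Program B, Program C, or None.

Program B

Total debts = (235 + 765 + 595 + 740) = 2,335; DTI = 2,335/5,550 = 42.1%.
LTV = 39,000/62,500 = 62.4%.
Reserves = 2,280/740 = 3.1 months.
Program A: score 743 ≥ 700; DTI 42.1% > 38%; LTV 62.4% ≤ 80%; employment 78 ≥ 24 mo; reserves 3.1 ≥ 2 mo → does not qualify.
Program B: score 743 ≥ 660; DTI 42.1% ≤ 43%; LTV 62.4% ≤ 85% → qualifies.
Program C: score 743 ≥ 680; DTI 42.1% > 36%; LTV 62.4% ≤ 100%; employment 78 ≥ 18 mo → does not qualify.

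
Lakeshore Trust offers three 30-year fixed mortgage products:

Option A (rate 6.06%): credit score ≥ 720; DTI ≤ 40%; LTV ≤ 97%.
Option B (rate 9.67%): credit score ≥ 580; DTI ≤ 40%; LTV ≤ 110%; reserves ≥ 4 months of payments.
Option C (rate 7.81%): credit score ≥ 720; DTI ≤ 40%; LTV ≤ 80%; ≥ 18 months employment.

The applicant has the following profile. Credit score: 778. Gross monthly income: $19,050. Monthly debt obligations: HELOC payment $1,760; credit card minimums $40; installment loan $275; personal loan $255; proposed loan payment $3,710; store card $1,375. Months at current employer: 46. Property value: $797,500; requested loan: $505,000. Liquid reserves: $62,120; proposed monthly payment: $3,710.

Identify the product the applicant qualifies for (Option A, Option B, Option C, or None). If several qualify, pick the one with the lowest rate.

Total debts = (1,760 + 40 + 275 + 255 + 3,710 + 1,375) = 7,415; DTI = 7,415/19,050 = 38.9%.
LTV = 505,000/797,500 = 63.3%.
Reserves = 62,120/3,710 = 16.7 months.
Option A: score 778 ≥ 720; DTI 38.9% ≤ 40%; LTV 63.3% ≤ 97% → qualifies.
Option B: score 778 ≥ 580; DTI 38.9% ≤ 40%; LTV 63.3% ≤ 110%; reserves 16.7 ≥ 4 mo → qualifies.
Option C: score 778 ≥ 720; DTI 38.9% ≤ 40%; LTV 63.3% ≤ 80%; employment 46 ≥ 18 mo → qualifies.
Qualifying: Option A, Option B, Option C. Lowest rate is 6.06% → Option A.

Option A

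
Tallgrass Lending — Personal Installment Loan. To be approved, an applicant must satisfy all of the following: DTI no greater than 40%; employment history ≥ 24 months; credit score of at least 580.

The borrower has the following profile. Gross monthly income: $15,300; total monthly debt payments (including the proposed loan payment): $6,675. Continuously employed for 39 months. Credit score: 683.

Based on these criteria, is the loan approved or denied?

Debt-to-income = 6,675/15,300 = 43.6% — over 40% limit
Employment 39 ≥ 24 months
Credit score 683 ≥ 580 (meets)
Fails on DTI.

Denied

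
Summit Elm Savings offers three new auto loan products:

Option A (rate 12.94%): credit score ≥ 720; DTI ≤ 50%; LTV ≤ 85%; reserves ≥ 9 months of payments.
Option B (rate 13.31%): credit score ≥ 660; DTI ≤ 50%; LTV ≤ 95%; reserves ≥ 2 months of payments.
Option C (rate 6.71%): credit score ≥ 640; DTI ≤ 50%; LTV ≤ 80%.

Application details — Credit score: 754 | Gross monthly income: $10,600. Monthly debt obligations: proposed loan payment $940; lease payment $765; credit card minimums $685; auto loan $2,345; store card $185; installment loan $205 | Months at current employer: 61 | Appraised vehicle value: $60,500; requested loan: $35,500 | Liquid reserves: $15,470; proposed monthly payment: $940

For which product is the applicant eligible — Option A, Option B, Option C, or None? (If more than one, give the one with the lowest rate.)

Option C

Total debts = (940 + 765 + 685 + 2,345 + 185 + 205) = 5,125; DTI = 5,125/10,600 = 48.3%.
LTV = 35,500/60,500 = 58.7%.
Reserves = 15,470/940 = 16.5 months.
Option A: score 754 ≥ 720; DTI 48.3% ≤ 50%; LTV 58.7% ≤ 85%; reserves 16.5 ≥ 9 mo → qualifies.
Option B: score 754 ≥ 660; DTI 48.3% ≤ 50%; LTV 58.7% ≤ 95%; reserves 16.5 ≥ 2 mo → qualifies.
Option C: score 754 ≥ 640; DTI 48.3% ≤ 50%; LTV 58.7% ≤ 80% → qualifies.
Qualifying: Option A, Option B, Option C. Lowest rate is 6.71% → Option C.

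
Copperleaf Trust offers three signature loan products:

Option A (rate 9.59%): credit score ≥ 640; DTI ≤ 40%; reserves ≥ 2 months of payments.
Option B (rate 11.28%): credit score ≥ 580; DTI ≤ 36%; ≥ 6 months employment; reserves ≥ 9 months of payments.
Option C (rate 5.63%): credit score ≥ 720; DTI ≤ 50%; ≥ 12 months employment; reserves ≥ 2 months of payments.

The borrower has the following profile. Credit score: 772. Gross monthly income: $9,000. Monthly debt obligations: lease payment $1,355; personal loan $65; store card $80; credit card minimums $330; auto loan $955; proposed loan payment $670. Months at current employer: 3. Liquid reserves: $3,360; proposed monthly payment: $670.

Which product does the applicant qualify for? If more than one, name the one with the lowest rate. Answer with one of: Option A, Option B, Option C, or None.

Option A

Total debts = (1,355 + 65 + 80 + 330 + 955 + 670) = 3,455; DTI = 3,455/9,000 = 38.4%.
Reserves = 3,360/670 = 5.0 months.
Option A: score 772 ≥ 640; DTI 38.4% ≤ 40%; reserves 5.0 ≥ 2 mo → qualifies.
Option B: score 772 ≥ 580; DTI 38.4% > 36%; employment 3 < 6 mo; reserves 5.0 < 9 mo → does not qualify.
Option C: score 772 ≥ 720; DTI 38.4% ≤ 50%; employment 3 < 12 mo; reserves 5.0 ≥ 2 mo → does not qualify.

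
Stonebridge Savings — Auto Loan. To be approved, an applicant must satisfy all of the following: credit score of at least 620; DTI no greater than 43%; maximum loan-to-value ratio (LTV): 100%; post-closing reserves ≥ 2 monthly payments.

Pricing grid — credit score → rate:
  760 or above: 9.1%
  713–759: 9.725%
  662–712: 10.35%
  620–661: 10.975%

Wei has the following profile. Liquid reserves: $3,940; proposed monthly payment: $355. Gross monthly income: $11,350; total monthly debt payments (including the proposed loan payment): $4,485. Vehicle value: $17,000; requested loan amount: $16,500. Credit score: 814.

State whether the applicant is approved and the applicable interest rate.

Approved at 9.1%

Credit score 814 ≥ 620 (meets minimum)
LTV = 16,500/17,000 = 97.1% ≤ 100%
Liquid reserves cover 3,940/355 = 11.1 months — ≥ 2 required
DTI = 4,485/11,350 = 39.5% ≤ 43%
All requirements met. Score 814 falls in the 760 or above tier → 9.1%.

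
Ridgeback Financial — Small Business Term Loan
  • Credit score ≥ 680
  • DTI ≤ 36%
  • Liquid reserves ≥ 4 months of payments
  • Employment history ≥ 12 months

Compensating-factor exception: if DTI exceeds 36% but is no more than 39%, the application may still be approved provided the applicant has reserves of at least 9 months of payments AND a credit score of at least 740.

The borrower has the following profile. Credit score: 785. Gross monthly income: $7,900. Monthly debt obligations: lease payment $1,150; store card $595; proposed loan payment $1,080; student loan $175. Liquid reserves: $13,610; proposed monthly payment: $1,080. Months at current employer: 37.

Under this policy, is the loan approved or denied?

Approved

Credit score 785 ≥ 680 (meets base)
Total debts = (1,150 + 595 + 1,080 + 175) = 3,000. DTI = 3,000/7,900 = 38% > 36% — standard DTI limit exceeded.
Reserves: 13,610 ÷ 1,080 = 12.6 months (meets 4-month minimum)
Employment 37 ≥ 12 months
DTI 38% is within the 36%–39% exception band; checking compensating factors.
Override check — reserves: 12.6 mo (ok); score: 785 (ok).
Both compensating conditions met → exception applies.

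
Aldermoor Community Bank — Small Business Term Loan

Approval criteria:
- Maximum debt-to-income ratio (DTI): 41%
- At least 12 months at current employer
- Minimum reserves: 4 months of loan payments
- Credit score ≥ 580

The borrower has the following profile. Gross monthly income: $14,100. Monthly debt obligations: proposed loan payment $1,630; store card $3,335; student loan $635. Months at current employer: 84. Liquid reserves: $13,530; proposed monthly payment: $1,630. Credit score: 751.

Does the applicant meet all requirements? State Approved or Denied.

Total monthly debts = (1,630 + 3,335 + 635) = 5,600. DTI = 5,600/14,100 = 39.7% ≤ 41%
Employment 84 ≥ 12 months
Reserves = 13,530/1,630 = 8.3 months ≥ 4
Credit score 751 ≥ 580 (meets)
All criteria satisfied.

Approved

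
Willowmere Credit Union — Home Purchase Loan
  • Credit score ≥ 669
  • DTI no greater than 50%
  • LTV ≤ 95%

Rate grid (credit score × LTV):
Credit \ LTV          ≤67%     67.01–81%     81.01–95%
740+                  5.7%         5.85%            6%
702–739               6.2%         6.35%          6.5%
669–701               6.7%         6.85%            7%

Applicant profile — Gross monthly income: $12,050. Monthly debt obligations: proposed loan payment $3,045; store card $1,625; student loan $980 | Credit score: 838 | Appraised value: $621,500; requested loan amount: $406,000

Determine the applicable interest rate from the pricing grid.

Credit score 838 ≥ 669; Total monthly debts = (3,045 + 1,625 + 980) = 5,650. DTI = 5,650/12,050 = 46.9% ≤ 50%
LTV: 406,000 ÷ 621,500 = 65.3%, within 95% cap
Score 838 is in the 740+ band; LTV 65.3% is in the ≤67% band → 5.7%.

5.7%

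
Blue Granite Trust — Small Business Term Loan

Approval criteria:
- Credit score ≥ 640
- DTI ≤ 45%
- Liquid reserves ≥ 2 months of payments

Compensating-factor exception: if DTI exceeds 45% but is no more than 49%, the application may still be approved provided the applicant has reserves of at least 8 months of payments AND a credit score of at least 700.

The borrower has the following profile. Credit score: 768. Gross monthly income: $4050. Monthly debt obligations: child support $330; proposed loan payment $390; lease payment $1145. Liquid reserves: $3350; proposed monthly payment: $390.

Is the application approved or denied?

Credit score 768 ≥ 640 (meets base)
Total debts = (330 + 390 + 1,145) = 1,865. DTI: 1,865 ÷ 4,050 = 46%, over the 45% base limit.
Reserves = 3,350/390 = 8.6 months ≥ 2
DTI 46% is within the 45%–49% exception band; checking compensating factors.
Reserves 8.6 ≥ 8 months; credit score 768 ≥ 700.
Both compensating conditions met → exception applies.

Approved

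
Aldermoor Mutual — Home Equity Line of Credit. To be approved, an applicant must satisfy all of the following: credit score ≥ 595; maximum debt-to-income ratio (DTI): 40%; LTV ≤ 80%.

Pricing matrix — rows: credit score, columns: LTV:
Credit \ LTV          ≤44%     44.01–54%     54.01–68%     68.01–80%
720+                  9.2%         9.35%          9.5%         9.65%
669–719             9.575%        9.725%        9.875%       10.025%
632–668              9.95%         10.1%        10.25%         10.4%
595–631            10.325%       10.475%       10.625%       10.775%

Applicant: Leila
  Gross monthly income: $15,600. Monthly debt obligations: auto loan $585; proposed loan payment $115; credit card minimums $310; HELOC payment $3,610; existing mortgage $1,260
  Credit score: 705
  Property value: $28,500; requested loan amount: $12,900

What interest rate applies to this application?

9.725%

Credit score 705 ≥ 595; Total monthly debts = (585 + 115 + 310 + 3,610 + 1,260) = 5,880. DTI: 5,880 ÷ 15,600 = 37.7%, within the 40% cap
LTV: 12,900 ÷ 28,500 = 45.3%, within 80% cap
Credit 705 → row 669–719; LTV 45.3% → column 44.01–54%. Grid cell → 9.725%.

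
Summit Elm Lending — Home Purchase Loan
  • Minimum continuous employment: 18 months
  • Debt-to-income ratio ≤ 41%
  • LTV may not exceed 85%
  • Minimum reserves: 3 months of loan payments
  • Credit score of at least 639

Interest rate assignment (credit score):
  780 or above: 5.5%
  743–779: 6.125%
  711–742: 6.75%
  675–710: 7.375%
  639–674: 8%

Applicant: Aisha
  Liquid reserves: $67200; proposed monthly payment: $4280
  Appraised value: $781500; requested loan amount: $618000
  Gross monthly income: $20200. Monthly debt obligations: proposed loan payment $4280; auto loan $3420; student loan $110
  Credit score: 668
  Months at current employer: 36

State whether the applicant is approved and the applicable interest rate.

Credit score 668 ≥ 639 (meets minimum)
Reserves = 67,200/4,280 = 15.7 months ≥ 3
LTV = 618,000/781,500 = 79.1% ≤ 85%
Employment 36 ≥ 18 months
Total monthly debts = (4,280 + 3,420 + 110) = 7,810. DTI: 7,810 ÷ 20,200 = 38.7%, within the 41% cap
All requirements met. Score 668 falls in the 639–674 tier → 8%.

Approved at 8%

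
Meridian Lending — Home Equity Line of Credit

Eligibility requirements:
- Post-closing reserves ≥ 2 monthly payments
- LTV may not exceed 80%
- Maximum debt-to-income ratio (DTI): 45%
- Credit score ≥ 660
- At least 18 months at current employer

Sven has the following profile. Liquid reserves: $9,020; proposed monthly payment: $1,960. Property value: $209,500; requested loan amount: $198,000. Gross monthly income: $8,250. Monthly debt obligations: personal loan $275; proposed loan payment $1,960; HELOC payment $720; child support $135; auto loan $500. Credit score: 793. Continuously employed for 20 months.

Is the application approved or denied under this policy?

Denied

Reserves: 9,020 ÷ 1,960 = 4.6 months (meets 2-month minimum)
LTV: 198,000 ÷ 209,500 = 94.5%, exceeds 80% cap
Total monthly debts = (275 + 1,960 + 720 + 135 + 500) = 3,590. DTI = 3,590/8,250 = 43.5% ≤ 45%
Credit score 793 ≥ 660 (meets)
Employment 20 ≥ 18 months
Fails on LTV.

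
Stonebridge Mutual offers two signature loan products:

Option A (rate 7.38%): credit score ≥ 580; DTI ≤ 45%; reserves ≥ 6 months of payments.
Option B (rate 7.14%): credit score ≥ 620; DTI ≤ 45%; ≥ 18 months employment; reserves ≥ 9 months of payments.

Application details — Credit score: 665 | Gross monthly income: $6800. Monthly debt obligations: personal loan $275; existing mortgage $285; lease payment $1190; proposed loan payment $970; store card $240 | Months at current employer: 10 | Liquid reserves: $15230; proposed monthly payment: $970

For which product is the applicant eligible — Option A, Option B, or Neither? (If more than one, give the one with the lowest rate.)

Total debts = (275 + 285 + 1,190 + 970 + 240) = 2,960; DTI = 2,960/6,800 = 43.5%.
Reserves = 15,230/970 = 15.7 months.
Option A: score 665 ≥ 580; DTI 43.5% ≤ 45%; reserves 15.7 ≥ 6 mo → qualifies.
Option B: score 665 ≥ 620; DTI 43.5% ≤ 45%; employment 10 < 18 mo; reserves 15.7 ≥ 9 mo → does not qualify.

Option A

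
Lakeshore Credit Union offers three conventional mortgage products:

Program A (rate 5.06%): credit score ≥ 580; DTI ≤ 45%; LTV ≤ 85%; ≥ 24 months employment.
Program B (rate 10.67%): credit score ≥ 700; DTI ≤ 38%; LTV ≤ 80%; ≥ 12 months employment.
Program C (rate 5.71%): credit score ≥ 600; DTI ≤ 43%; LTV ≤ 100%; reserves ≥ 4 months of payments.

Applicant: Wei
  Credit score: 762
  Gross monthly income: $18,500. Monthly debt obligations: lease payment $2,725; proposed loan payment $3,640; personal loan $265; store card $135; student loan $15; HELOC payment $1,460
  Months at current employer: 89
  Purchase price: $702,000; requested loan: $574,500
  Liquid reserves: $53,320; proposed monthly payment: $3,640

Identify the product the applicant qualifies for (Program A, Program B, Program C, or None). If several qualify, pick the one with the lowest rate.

Total debts = (2,725 + 3,640 + 265 + 135 + 15 + 1,460) = 8,240; DTI = 8,240/18,500 = 44.5%.
LTV = 574,500/702,000 = 81.8%.
Reserves = 53,320/3,640 = 14.6 months.
Program A: score 762 ≥ 580; DTI 44.5% ≤ 45%; LTV 81.8% ≤ 85%; employment 89 ≥ 24 mo → qualifies.
Program B: score 762 ≥ 700; DTI 44.5% > 38%; LTV 81.8% > 80%; employment 89 ≥ 12 mo → does not qualify.
Program C: score 762 ≥ 600; DTI 44.5% > 43%; LTV 81.8% ≤ 100%; reserves 14.6 ≥ 4 mo → does not qualify.

Program A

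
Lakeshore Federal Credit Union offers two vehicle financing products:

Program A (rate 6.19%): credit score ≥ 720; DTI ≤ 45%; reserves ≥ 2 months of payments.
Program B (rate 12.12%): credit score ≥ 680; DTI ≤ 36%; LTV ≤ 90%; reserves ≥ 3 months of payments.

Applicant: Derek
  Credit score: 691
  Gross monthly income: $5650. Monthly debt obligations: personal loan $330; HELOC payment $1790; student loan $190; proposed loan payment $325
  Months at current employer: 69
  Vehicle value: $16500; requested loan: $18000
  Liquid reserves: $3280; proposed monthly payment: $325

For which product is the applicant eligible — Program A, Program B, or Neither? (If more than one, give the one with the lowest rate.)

Total debts = (330 + 1,790 + 190 + 325) = 2,635; DTI = 2,635/5,650 = 46.6%.
LTV = 18,000/16,500 = 109.1%.
Reserves = 3,280/325 = 10.1 months.
Program A: score 691 < 720; DTI 46.6% > 45%; reserves 10.1 ≥ 2 mo → does not qualify.
Program B: score 691 ≥ 680; DTI 46.6% > 36%; LTV 109.1% > 90%; reserves 10.1 ≥ 3 mo → does not qualify.

Neither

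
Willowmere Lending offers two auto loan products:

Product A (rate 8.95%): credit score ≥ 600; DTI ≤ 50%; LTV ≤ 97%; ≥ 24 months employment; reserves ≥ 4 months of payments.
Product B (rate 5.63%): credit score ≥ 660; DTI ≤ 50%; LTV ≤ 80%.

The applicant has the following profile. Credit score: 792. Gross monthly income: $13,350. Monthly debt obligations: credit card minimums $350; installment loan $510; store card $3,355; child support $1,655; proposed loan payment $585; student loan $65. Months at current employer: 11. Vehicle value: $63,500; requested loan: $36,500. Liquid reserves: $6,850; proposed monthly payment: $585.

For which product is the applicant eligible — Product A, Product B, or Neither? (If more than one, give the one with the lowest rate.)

Product B

Total debts = (350 + 510 + 3,355 + 1,655 + 585 + 65) = 6,520; DTI = 6,520/13,350 = 48.8%.
LTV = 36,500/63,500 = 57.5%.
Reserves = 6,850/585 = 11.7 months.
Product A: score 792 ≥ 600; DTI 48.8% ≤ 50%; LTV 57.5% ≤ 97%; employment 11 < 24 mo; reserves 11.7 ≥ 4 mo → does not qualify.
Product B: score 792 ≥ 660; DTI 48.8% ≤ 50%; LTV 57.5% ≤ 80% → qualifies.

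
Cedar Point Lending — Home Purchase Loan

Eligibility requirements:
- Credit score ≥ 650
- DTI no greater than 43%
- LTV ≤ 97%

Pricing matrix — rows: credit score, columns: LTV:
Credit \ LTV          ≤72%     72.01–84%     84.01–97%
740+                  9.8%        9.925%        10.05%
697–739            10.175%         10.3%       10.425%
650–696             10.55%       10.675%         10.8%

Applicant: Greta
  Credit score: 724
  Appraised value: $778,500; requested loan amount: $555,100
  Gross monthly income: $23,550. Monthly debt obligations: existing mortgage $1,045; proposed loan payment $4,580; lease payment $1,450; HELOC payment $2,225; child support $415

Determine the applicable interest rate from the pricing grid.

10.175%

Credit score 724 ≥ 650; Total monthly debts = (1,045 + 4,580 + 1,450 + 2,225 + 415) = 9,715. DTI: 9,715 ÷ 23,550 = 41.3%, within the 43% cap
Loan-to-value = 555,100/778,500 = 71.3% — pass (97% max)
Score 724 is in the 697–739 band; LTV 71.3% is in the ≤72% band → 10.175%.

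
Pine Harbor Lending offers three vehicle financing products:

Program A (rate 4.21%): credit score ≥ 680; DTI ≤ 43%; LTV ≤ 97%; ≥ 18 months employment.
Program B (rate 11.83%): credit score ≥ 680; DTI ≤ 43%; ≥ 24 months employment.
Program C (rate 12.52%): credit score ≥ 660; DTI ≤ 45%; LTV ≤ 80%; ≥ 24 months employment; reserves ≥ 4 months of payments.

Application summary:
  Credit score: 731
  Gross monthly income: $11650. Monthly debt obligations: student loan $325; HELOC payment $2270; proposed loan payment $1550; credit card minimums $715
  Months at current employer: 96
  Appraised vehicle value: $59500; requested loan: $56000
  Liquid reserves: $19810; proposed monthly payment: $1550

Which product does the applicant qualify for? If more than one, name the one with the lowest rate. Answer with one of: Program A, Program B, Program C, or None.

Total debts = (325 + 2,270 + 1,550 + 715) = 4,860; DTI = 4,860/11,650 = 41.7%.
LTV = 56,000/59,500 = 94.1%.
Reserves = 19,810/1,550 = 12.8 months.
Program A: score 731 ≥ 680; DTI 41.7% ≤ 43%; LTV 94.1% ≤ 97%; employment 96 ≥ 18 mo → qualifies.
Program B: score 731 ≥ 680; DTI 41.7% ≤ 43%; employment 96 ≥ 24 mo → qualifies.
Program C: score 731 ≥ 660; DTI 41.7% ≤ 45%; LTV 94.1% > 80%; employment 96 ≥ 24 mo; reserves 12.8 ≥ 4 mo → does not qualify.
Qualifying: Program A, Program B. Lowest rate is 4.21% → Program A.

Program A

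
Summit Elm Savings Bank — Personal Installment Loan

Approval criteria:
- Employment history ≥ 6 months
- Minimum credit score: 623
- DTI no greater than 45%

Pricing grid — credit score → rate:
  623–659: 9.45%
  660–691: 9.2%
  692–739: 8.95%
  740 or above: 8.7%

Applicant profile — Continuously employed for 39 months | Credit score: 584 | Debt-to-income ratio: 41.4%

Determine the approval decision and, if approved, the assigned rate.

Credit score 584 < 623 (below minimum)
Employment 39 ≥ 6 months
Debt-to-income 41.4% vs 45% cap — pass
Not all requirements met → denied.

Denied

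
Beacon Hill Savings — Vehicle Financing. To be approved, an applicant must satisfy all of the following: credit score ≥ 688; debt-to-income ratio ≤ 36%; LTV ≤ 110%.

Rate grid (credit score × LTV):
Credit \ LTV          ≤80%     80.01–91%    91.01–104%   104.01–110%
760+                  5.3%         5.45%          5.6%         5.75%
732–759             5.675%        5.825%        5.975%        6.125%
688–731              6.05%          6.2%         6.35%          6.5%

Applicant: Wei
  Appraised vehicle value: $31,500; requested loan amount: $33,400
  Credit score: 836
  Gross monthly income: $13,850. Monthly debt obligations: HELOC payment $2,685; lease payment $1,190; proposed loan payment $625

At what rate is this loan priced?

Credit score 836 ≥ 688; Total monthly debts = (2,685 + 1,190 + 625) = 4,500. DTI = 4,500/13,850 = 32.5% ≤ 36%
LTV: 33,400 ÷ 31,500 = 106%, within 110% cap
Row: 836 falls in 760+. Column: 106% falls in 104.01–110%. Rate = 5.75%.

5.75%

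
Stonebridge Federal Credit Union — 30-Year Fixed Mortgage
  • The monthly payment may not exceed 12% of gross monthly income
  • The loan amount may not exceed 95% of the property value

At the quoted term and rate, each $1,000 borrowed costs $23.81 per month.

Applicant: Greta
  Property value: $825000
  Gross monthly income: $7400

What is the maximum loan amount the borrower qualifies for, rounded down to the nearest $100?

$37,200

Payment cap: 12% × $7,400 = $888/month.
At $23.81 per $1,000, that supports 888/23.81 × 1,000 ≈ $37,295 → $37,200.
LTV cap: 95% × $825,000 = $783,750 → $783,700.
Binding constraint: payment-to-income.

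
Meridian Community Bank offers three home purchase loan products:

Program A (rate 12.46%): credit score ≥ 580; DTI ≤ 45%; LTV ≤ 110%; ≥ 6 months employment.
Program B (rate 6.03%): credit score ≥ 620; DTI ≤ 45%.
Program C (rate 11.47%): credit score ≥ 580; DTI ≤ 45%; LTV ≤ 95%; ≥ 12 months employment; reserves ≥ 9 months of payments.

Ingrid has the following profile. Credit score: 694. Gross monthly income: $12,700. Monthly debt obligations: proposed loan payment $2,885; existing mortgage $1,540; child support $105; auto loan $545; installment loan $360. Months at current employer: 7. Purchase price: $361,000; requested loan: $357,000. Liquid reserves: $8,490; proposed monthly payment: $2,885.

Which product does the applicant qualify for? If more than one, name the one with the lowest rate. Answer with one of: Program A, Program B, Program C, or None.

Total debts = (2,885 + 1,540 + 105 + 545 + 360) = 5,435; DTI = 5,435/12,700 = 42.8%.
LTV = 357,000/361,000 = 98.9%.
Reserves = 8,490/2,885 = 2.9 months.
Program A: score 694 ≥ 580; DTI 42.8% ≤ 45%; LTV 98.9% ≤ 110%; employment 7 ≥ 6 mo → qualifies.
Program B: score 694 ≥ 620; DTI 42.8% ≤ 45% → qualifies.
Program C: score 694 ≥ 580; DTI 42.8% ≤ 45%; LTV 98.9% > 95%; employment 7 < 12 mo; reserves 2.9 < 9 mo → does not qualify.
Qualifying: Program A, Program B. Lowest rate is 6.03% → Program B.

Program B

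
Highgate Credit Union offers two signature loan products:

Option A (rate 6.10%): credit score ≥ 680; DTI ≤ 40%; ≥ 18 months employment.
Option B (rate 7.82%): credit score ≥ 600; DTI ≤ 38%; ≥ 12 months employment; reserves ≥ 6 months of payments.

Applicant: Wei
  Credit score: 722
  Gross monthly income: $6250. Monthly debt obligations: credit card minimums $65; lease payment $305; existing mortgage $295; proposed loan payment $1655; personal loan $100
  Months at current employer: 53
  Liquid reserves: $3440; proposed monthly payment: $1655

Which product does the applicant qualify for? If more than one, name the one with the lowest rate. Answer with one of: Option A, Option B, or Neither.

Option A

Total debts = (65 + 305 + 295 + 1,655 + 100) = 2,420; DTI = 2,420/6,250 = 38.7%.
Reserves = 3,440/1,655 = 2.1 months.
Option A: score 722 ≥ 680; DTI 38.7% ≤ 40%; employment 53 ≥ 18 mo → qualifies.
Option B: score 722 ≥ 600; DTI 38.7% > 38%; employment 53 ≥ 12 mo; reserves 2.1 < 6 mo → does not qualify.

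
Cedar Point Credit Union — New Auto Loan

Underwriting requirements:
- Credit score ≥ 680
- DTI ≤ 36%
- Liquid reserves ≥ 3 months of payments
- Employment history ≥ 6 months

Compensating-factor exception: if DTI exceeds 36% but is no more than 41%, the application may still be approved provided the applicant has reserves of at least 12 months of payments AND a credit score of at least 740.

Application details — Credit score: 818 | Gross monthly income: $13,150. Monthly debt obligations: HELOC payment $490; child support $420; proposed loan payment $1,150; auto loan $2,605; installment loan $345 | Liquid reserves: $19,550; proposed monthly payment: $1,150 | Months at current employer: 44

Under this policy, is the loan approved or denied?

Credit score 818 ≥ 680 (meets base)
Total debts = (490 + 420 + 1,150 + 2,605 + 345) = 5,010. DTI: 5,010 ÷ 13,150 = 38.1%, over the 36% base limit.
Liquid reserves cover 19,550/1,150 = 17.0 months — ≥ 3 required
Employment 44 ≥ 6 months
38.1% falls in the override range (36%–41%), so the compensating-factor test applies.
Override check — reserves: 17.0 mo (ok); score: 818 (ok).
Both override conditions satisfied; DTI exception granted.

Approved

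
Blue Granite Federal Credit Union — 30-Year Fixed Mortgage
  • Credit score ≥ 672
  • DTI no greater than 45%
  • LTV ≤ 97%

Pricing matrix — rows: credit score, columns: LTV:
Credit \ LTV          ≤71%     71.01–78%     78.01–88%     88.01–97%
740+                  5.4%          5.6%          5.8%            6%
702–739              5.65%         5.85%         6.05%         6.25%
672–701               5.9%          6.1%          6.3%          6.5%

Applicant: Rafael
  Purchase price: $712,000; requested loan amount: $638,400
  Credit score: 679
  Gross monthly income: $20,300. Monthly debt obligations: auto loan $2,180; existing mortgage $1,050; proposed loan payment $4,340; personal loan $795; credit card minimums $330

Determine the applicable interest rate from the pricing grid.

6.5%

Credit score 679 ≥ 672; Total monthly debts = (2,180 + 1,050 + 4,340 + 795 + 330) = 8,695. Debt-to-income = 8,695/20,300 = 42.8% — meets 45% limit
LTV = 638,400/712,000 = 89.7% ≤ 97%
Credit 679 → row 672–701; LTV 89.7% → column 88.01–97%. Grid cell → 6.5%.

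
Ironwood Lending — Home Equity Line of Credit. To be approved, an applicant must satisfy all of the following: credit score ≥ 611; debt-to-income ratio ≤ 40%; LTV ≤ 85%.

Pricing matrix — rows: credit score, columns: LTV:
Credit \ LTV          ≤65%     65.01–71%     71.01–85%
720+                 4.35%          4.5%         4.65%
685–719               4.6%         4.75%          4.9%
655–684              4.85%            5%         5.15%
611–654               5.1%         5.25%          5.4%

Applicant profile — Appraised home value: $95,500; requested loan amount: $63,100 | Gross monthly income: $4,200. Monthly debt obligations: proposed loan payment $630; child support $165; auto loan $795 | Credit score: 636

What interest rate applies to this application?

5.25%

Credit score 636 ≥ 611; Total monthly debts = (630 + 165 + 795) = 1,590. DTI: 1,590 ÷ 4,200 = 37.9%, within the 40% cap
LTV = 63,100/95,500 = 66.1% ≤ 85%
Row: 636 falls in 611–654. Column: 66.1% falls in 65.01–71%. Rate = 5.25%.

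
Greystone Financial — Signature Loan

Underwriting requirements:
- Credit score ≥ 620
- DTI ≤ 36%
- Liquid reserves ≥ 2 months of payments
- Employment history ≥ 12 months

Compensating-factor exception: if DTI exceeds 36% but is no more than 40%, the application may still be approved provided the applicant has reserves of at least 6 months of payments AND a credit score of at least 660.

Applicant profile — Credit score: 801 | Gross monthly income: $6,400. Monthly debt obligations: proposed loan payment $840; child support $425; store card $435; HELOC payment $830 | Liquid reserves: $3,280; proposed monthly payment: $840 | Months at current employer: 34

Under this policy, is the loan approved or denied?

Denied

Credit score 801 ≥ 620 (meets base)
Total debts = (840 + 425 + 435 + 830) = 2,530. DTI = 2,530/6,400 = 39.5% > 36% — standard DTI limit exceeded.
Liquid reserves cover 3,280/840 = 3.9 months — ≥ 2 required
Employment 34 ≥ 12 months
39.5% falls in the override range (36%–40%), so the compensating-factor test applies.
Override check — reserves: 3.9 mo (short of 6); score: 801 (ok).
Compensating-factor requirement not fully met.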